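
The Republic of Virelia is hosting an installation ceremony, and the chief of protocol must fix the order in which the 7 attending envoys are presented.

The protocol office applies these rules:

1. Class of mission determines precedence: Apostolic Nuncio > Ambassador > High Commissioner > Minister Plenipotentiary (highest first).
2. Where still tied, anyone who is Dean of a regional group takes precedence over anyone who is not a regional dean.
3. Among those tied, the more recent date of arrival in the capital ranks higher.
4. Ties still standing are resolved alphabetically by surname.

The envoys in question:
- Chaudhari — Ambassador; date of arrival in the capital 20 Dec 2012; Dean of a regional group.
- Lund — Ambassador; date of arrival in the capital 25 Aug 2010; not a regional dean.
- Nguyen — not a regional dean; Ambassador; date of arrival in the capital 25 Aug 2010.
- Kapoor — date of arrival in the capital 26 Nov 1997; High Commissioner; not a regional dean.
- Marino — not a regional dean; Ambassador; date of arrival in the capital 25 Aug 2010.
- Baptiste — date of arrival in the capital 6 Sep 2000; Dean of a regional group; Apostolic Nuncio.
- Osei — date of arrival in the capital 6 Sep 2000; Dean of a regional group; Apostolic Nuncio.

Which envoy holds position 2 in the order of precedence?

By class of mission: Baptiste and Osei (Apostolic Nuncio); then Chaudhari, Lund, Marino and Nguyen (Ambassador); then Kapoor (High Commissioner).
Baptiste and Osei are each Dean of a regional group, so the next rule applies.
Baptiste and Osei both have date of arrival in the capital 6 Sep 2000, so the next rule applies.
Among Baptiste and Osei, alphabetically by surname: Baptiste before Osei.
Among Chaudhari, Lund, Marino and Nguyen, Dean of a regional group before not a regional dean: Chaudhari (Dean of a regional group) before Lund, Marino and Nguyen (not a regional dean).
Lund, Marino and Nguyen all have date of arrival in the capital 25 Aug 2010, so the next rule applies.
Among Lund, Marino and Nguyen, alphabetically by surname: Lund before Marino before Nguyen.
Order: Baptiste, Osei, Chaudhari, Lund, Marino, Nguyen, Kapoor.

Osei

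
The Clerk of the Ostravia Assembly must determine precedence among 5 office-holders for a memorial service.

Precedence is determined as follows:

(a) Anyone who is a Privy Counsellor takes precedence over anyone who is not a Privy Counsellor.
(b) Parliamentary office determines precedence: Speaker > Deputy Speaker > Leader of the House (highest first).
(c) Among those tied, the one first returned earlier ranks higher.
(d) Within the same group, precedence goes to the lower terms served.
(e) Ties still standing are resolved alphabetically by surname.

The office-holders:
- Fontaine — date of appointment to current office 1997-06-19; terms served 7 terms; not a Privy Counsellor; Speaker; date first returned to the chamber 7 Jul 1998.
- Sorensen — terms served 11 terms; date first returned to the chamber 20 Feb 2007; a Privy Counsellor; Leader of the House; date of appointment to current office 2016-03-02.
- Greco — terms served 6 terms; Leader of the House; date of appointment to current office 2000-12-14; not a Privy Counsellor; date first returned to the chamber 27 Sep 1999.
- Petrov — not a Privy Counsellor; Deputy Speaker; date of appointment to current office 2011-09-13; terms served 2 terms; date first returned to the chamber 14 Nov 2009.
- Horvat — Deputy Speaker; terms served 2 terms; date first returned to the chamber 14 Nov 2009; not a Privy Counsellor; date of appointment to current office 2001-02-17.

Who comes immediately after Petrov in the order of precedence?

By the first rule: Sorensen (a Privy Counsellor); then Fontaine, Horvat, Petrov and Greco (each not a Privy Counsellor).
Among Fontaine, Horvat, Petrov and Greco, by parliamentary office: Fontaine (Speaker) before Horvat and Petrov (Deputy Speaker) before Greco (Leader of the House).
Horvat and Petrov both have date first returned to the chamber 14 Nov 2009, so the next rule applies.
Horvat and Petrov both have terms served 2 terms, so the next rule applies.
Among Horvat and Petrov, alphabetically by surname: Horvat before Petrov.
Order: Sorensen, Fontaine, Horvat, Petrov, Greco.

Greco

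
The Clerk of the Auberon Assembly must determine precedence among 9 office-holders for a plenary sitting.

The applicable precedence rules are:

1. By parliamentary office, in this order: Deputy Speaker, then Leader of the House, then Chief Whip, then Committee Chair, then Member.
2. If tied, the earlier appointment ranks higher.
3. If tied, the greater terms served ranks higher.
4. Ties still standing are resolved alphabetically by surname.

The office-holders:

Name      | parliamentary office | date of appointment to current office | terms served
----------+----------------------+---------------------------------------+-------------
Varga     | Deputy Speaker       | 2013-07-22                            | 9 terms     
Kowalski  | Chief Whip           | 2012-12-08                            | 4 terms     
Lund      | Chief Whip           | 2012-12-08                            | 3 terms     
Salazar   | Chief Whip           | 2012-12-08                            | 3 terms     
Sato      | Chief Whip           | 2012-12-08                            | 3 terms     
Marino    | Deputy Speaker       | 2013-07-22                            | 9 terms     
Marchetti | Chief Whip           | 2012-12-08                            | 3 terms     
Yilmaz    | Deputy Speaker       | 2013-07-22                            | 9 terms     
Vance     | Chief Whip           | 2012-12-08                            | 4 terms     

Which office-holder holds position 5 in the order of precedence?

By parliamentary office: Marino, Varga and Yilmaz (Deputy Speaker); then Kowalski, Vance, Lund, Marchetti, Salazar and Sato (Chief Whip).
Marino, Varga and Yilmaz all have date of appointment to current office 2013-07-22, so the next rule applies.
Marino, Varga and Yilmaz all have terms served 9 terms, so the next rule applies.
Among Marino, Varga and Yilmaz, alphabetically by surname: Marino before Varga before Yilmaz.
Kowalski, Vance, Lund, Marchetti, Salazar and Sato all have date of appointment to current office 2012-12-08, so the next rule applies.
Among Kowalski, Vance, Lund, Marchetti, Salazar and Sato, by terms served (higher first): Kowalski and Vance (4 terms) before Lund, Marchetti, Salazar and Sato (3 terms).
Among Kowalski and Vance, alphabetically by surname: Kowalski before Vance.
Among Lund, Marchetti, Salazar and Sato, alphabetically by surname: Lund before Marchetti before Salazar before Sato.
Order: Marino, Varga, Yilmaz, Kowalski, Vance, Lund, Marchetti, Salazar, Sato.

Vance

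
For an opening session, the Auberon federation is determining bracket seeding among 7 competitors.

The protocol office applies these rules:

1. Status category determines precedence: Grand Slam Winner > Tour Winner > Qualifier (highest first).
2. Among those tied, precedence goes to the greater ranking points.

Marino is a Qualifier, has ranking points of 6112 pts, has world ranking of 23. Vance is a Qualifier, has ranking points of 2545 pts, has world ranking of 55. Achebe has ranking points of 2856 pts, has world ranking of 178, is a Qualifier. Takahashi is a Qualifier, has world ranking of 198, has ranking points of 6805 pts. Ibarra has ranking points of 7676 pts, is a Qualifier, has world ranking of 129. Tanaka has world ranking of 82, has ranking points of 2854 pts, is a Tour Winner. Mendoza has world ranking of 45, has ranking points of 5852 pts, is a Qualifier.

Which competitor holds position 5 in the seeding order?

Mendoza

By status category: Tanaka (Tour Winner); then Ibarra, Takahashi, Marino, Mendoza, Achebe and Vance (Qualifier).
Among Ibarra, Takahashi, Marino, Mendoza, Achebe and Vance, by ranking points (higher first): Ibarra (7676 pts) before Takahashi (6805 pts) before Marino (6112 pts) before Mendoza (5852 pts) before Achebe (2856 pts) before Vance (2545 pts).
Order: Tanaka, Ibarra, Takahashi, Marino, Mendoza, Achebe, Vance.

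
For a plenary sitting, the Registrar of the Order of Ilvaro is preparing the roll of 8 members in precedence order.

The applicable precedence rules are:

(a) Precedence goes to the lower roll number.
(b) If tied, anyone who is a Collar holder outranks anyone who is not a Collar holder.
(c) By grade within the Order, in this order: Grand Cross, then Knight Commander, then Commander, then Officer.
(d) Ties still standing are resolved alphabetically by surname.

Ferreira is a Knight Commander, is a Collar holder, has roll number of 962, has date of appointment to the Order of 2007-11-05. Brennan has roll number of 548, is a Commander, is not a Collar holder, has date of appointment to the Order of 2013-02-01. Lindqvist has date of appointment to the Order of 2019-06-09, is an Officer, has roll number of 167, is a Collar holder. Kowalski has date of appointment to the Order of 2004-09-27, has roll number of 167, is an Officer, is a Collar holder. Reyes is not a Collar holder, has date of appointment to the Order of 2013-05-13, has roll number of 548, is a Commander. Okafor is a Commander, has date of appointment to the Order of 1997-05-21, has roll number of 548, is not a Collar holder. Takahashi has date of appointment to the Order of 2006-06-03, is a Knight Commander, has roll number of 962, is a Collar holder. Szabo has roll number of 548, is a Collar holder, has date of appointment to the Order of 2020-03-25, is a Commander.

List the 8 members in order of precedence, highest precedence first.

By roll number (lower first): Kowalski and Lindqvist (both 167); then Szabo, Brennan, Okafor and Reyes (each 548); then Ferreira and Takahashi (both 962).
Kowalski and Lindqvist are each a Collar holder, so the next rule applies.
Kowalski and Lindqvist are each Officer, so the next rule applies.
Among Kowalski and Lindqvist, alphabetically by surname: Kowalski before Lindqvist.
Among Szabo, Brennan, Okafor and Reyes, a Collar holder before not a Collar holder: Szabo (a Collar holder) before Brennan, Okafor and Reyes (not a Collar holder).
Brennan, Okafor and Reyes are each Commander, so the next rule applies.
Among Brennan, Okafor and Reyes, alphabetically by surname: Brennan before Okafor before Reyes.
Ferreira and Takahashi are each a Collar holder, so the next rule applies.
Ferreira and Takahashi are each Knight Commander, so the next rule applies.
Among Ferreira and Takahashi, alphabetically by surname: Ferreira before Takahashi.
Full order: Kowalski, Lindqvist, Szabo, Brennan, Okafor, Reyes, Ferreira, Takahashi.

Kowalski, Lindqvist, Szabo, Brennan, Okafor, Reyes, Ferreira, Takahashi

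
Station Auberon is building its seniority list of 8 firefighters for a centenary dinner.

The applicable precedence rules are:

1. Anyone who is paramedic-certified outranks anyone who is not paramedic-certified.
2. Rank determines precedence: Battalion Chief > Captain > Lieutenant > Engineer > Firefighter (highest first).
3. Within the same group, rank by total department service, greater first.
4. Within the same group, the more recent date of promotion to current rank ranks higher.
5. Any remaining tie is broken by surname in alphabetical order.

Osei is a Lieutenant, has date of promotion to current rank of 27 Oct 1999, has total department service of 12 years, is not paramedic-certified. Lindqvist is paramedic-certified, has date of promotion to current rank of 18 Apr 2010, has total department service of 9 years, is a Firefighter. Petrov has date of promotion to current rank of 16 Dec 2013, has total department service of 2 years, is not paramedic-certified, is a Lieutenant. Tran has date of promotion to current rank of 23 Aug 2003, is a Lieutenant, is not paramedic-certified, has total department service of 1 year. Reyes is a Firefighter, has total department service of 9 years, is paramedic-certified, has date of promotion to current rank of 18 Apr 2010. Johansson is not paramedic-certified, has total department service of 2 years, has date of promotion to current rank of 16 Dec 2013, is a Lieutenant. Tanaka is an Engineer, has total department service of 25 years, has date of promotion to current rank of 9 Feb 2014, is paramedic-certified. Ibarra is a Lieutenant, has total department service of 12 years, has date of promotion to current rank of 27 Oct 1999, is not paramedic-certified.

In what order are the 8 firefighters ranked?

By the first rule: Tanaka, Lindqvist and Reyes (each paramedic-certified); then Ibarra, Osei, Johansson, Petrov and Tran (each not paramedic-certified).
Among Tanaka, Lindqvist and Reyes, by rank: Tanaka (Engineer) before Lindqvist and Reyes (Firefighter).
Lindqvist and Reyes both have total department service 9 years, so the next rule applies.
Lindqvist and Reyes both have date of promotion to current rank 18 Apr 2010, so the next rule applies.
Among Lindqvist and Reyes, alphabetically by surname: Lindqvist before Reyes.
Ibarra, Osei, Johansson, Petrov and Tran are each Lieutenant, so the next rule applies.
Among Ibarra, Osei, Johansson, Petrov and Tran, by total department service (higher first): Ibarra and Osei (12 years) before Johansson and Petrov (2 years) before Tran (1 year).
Ibarra and Osei both have date of promotion to current rank 27 Oct 1999, so the next rule applies.
Among Ibarra and Osei, alphabetically by surname: Ibarra before Osei.
Johansson and Petrov both have date of promotion to current rank 16 Dec 2013, so the next rule applies.
Among Johansson and Petrov, alphabetically by surname: Johansson before Petrov.
Full order: Tanaka, Lindqvist, Reyes, Ibarra, Osei, Johansson, Petrov, Tran.

Tanaka, Lindqvist, Reyes, Ibarra, Osei, Johansson, Petrov, Tran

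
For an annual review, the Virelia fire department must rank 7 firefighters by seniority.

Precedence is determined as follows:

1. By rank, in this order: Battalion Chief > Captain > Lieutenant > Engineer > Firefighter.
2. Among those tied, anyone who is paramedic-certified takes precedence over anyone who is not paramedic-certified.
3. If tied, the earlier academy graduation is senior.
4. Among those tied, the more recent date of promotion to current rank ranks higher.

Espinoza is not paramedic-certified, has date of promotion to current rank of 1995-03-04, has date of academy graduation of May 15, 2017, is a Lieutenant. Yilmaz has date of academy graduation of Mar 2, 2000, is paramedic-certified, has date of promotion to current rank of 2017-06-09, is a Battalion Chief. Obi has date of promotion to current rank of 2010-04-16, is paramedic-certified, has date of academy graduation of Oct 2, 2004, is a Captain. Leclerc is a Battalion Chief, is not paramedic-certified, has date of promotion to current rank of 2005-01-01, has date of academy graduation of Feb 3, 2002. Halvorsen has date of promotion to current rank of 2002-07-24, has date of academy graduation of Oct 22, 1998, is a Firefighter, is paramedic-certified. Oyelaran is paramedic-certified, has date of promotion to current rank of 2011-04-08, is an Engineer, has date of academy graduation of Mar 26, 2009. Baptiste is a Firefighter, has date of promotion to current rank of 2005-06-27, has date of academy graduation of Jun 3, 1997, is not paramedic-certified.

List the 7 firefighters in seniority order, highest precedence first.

By rank: Yilmaz and Leclerc (Battalion Chief); then Obi (Captain); then Espinoza (Lieutenant); then Oyelaran (Engineer); then Halvorsen and Baptiste (Firefighter).
Among Yilmaz and Leclerc, paramedic-certified before not paramedic-certified: Yilmaz (paramedic-certified) before Leclerc (not paramedic-certified).
Among Halvorsen and Baptiste, paramedic-certified before not paramedic-certified: Halvorsen (paramedic-certified) before Baptiste (not paramedic-certified).
Full order: Yilmaz, Leclerc, Obi, Espinoza, Oyelaran, Halvorsen, Baptiste.

Yilmaz, Leclerc, Obi, Espinoza, Oyelaran, Halvorsen, Baptiste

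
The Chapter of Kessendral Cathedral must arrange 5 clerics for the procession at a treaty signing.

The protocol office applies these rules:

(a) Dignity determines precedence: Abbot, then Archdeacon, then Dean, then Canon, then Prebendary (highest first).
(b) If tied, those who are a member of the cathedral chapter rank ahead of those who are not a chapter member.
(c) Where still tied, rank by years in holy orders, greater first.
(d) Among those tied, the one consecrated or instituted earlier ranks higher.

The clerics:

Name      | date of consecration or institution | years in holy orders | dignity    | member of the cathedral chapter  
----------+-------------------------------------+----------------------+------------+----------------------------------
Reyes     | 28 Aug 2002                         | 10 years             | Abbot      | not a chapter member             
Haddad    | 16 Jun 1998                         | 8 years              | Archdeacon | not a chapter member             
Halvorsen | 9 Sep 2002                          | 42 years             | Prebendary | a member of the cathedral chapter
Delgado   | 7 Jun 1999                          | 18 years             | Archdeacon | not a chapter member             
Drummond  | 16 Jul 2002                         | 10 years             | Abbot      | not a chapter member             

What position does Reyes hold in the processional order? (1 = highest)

2

By dignity: Drummond and Reyes (Abbot); then Delgado and Haddad (Archdeacon); then Halvorsen (Prebendary).
Drummond and Reyes are each not a chapter member, so the next rule applies.
Drummond and Reyes both have years in holy orders 10 years, so the next rule applies.
Among Drummond and Reyes, by date of consecration or institution (earlier first): Drummond (16 Jul 2002) before Reyes (28 Aug 2002).
Delgado and Haddad are each not a chapter member, so the next rule applies.
Among Delgado and Haddad, by years in holy orders (higher first): Delgado (18 years) before Haddad (8 years).
Order: Drummond, Reyes, Delgado, Haddad, Halvorsen. So position 2.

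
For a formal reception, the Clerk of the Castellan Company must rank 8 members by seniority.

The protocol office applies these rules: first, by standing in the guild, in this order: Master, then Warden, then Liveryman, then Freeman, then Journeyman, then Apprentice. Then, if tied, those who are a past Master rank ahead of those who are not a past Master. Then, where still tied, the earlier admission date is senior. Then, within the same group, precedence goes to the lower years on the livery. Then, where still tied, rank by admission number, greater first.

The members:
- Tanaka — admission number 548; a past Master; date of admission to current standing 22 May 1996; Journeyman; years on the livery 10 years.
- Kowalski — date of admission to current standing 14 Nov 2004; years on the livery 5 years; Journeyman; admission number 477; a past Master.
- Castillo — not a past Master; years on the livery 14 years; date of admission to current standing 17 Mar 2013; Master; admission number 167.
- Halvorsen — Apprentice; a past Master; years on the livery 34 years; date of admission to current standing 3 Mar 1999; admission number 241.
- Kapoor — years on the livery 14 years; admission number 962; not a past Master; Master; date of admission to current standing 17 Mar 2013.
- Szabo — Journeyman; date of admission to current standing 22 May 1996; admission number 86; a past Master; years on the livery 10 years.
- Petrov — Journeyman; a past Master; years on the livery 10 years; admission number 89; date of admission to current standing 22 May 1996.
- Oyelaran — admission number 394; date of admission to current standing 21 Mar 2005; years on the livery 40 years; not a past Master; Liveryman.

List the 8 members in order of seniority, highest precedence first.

Kapoor, Castillo, Oyelaran, Tanaka, Petrov, Szabo, Kowalski, Halvorsen

By standing in the guild: Kapoor and Castillo (Master); then Oyelaran (Liveryman); then Tanaka, Petrov, Szabo and Kowalski (Journeyman); then Halvorsen (Apprentice).
Kapoor and Castillo are each not a past Master, so the next rule applies.
Kapoor and Castillo both have date of admission to current standing 17 Mar 2013, so the next rule applies.
Kapoor and Castillo both have years on the livery 14 years, so the next rule applies.
Among Kapoor and Castillo, by admission number (higher first): Kapoor (962) before Castillo (167).
Tanaka, Petrov, Szabo and Kowalski are each a past Master, so the next rule applies.
Among Tanaka, Petrov, Szabo and Kowalski, by date of admission to current standing (earlier first): Tanaka, Petrov and Szabo (22 May 1996) before Kowalski (14 Nov 2004).
Tanaka, Petrov and Szabo all have years on the livery 10 years, so the next rule applies.
Among Tanaka, Petrov and Szabo, by admission number (higher first): Tanaka (548) before Petrov (89) before Szabo (86).
Full order: Kapoor, Castillo, Oyelaran, Tanaka, Petrov, Szabo, Kowalski, Halvorsen.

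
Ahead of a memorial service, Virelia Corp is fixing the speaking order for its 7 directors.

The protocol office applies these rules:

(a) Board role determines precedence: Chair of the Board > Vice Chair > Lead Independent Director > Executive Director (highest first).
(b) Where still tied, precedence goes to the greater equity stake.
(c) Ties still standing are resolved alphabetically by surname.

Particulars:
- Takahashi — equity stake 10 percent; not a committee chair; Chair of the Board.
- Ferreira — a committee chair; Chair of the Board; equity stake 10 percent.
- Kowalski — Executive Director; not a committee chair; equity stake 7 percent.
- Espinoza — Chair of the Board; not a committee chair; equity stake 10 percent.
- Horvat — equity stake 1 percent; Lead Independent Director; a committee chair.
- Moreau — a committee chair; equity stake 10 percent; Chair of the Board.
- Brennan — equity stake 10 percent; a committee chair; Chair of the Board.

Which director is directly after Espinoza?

By board role: Brennan, Espinoza, Ferreira, Moreau and Takahashi (Chair of the Board); then Horvat (Lead Independent Director); then Kowalski (Executive Director).
Brennan, Espinoza, Ferreira, Moreau and Takahashi all have equity stake 10 percent, so the next rule applies.
Among Brennan, Espinoza, Ferreira, Moreau and Takahashi, alphabetically by surname: Brennan before Espinoza before Ferreira before Moreau before Takahashi.
Order: Brennan, Espinoza, Ferreira, Moreau, Takahashi, Horvat, Kowalski.

Ferreira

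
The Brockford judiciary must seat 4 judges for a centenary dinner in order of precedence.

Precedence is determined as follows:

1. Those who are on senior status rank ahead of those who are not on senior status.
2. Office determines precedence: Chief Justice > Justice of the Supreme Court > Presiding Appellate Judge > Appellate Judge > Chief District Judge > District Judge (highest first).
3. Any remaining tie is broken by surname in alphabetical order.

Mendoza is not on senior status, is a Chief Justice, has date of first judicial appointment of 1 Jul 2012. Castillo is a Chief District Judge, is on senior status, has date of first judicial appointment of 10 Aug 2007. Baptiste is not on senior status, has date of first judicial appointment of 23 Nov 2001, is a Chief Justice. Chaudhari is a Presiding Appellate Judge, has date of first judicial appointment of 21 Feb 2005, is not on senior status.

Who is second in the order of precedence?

Baptiste

By the first rule: Castillo (on senior status); then Baptiste, Mendoza and Chaudhari (each not on senior status).
Among Baptiste, Mendoza and Chaudhari, by office: Baptiste and Mendoza (Chief Justice) before Chaudhari (Presiding Appellate Judge).
Among Baptiste and Mendoza, alphabetically by surname: Baptiste before Mendoza.
Order: Castillo, Baptiste, Mendoza, Chaudhari.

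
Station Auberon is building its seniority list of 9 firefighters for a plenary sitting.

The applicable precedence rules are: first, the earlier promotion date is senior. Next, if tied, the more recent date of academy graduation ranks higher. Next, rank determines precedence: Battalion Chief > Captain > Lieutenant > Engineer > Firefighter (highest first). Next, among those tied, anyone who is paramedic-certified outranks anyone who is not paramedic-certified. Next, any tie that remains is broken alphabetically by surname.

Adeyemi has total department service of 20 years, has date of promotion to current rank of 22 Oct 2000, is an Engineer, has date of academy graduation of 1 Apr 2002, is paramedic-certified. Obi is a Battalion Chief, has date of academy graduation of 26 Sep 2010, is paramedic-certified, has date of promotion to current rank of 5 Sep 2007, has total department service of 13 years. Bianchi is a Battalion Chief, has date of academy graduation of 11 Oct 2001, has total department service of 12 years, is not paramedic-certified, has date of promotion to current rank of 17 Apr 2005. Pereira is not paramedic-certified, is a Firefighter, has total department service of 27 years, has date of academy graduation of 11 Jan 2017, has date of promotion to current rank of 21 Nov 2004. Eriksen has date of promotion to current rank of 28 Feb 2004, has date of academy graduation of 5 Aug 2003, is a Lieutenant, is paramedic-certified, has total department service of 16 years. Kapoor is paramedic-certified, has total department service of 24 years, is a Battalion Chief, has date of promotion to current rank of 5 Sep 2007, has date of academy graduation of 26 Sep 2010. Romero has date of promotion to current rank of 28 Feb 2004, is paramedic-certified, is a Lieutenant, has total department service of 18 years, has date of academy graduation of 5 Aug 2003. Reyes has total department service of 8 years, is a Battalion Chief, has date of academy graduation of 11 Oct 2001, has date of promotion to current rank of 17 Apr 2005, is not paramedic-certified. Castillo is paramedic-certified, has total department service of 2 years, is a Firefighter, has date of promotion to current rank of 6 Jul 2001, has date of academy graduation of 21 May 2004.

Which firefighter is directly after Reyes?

By date of promotion to current rank (earlier first): Adeyemi (22 Oct 2000); then Castillo (6 Jul 2001); then Eriksen and Romero (both 28 Feb 2004); then Pereira (21 Nov 2004); then Bianchi and Reyes (both 17 Apr 2005); then Kapoor and Obi (both 5 Sep 2007).
Eriksen and Romero both have date of academy graduation 5 Aug 2003, so the next rule applies.
Eriksen and Romero are each Lieutenant, so the next rule applies.
Eriksen and Romero are each paramedic-certified, so the next rule applies.
Among Eriksen and Romero, alphabetically by surname: Eriksen before Romero.
Bianchi and Reyes both have date of academy graduation 11 Oct 2001, so the next rule applies.
Bianchi and Reyes are each Battalion Chief, so the next rule applies.
Bianchi and Reyes are each not paramedic-certified, so the next rule applies.
Among Bianchi and Reyes, alphabetically by surname: Bianchi before Reyes.
Kapoor and Obi both have date of academy graduation 26 Sep 2010, so the next rule applies.
Kapoor and Obi are each Battalion Chief, so the next rule applies.
Kapoor and Obi are each paramedic-certified, so the next rule applies.
Among Kapoor and Obi, alphabetically by surname: Kapoor before Obi.
Order: Adeyemi, Castillo, Eriksen, Romero, Pereira, Bianchi, Reyes, Kapoor, Obi.

Kapoor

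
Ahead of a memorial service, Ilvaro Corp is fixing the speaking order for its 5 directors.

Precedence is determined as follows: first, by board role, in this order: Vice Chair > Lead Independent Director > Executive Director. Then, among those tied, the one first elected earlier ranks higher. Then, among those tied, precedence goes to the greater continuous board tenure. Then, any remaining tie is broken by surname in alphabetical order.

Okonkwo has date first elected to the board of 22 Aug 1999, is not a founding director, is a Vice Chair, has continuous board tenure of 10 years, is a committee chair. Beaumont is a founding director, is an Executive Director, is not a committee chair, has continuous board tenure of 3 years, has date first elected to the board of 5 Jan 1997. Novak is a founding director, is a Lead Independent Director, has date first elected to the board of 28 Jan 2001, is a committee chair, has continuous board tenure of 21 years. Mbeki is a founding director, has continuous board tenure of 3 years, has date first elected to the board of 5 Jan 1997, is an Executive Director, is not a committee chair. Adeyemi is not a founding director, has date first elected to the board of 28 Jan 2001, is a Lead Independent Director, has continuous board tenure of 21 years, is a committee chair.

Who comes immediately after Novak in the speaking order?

By board role: Okonkwo (Vice Chair); then Adeyemi and Novak (Lead Independent Director); then Beaumont and Mbeki (Executive Director).
Adeyemi and Novak both have date first elected to the board 28 Jan 2001, so the next rule applies.
Adeyemi and Novak both have continuous board tenure 21 years, so the next rule applies.
Among Adeyemi and Novak, alphabetically by surname: Adeyemi before Novak.
Beaumont and Mbeki both have date first elected to the board 5 Jan 1997, so the next rule applies.
Beaumont and Mbeki both have continuous board tenure 3 years, so the next rule applies.
Among Beaumont and Mbeki, alphabetically by surname: Beaumont before Mbeki.
Order: Okonkwo, Adeyemi, Novak, Beaumont, Mbeki.

Beaumont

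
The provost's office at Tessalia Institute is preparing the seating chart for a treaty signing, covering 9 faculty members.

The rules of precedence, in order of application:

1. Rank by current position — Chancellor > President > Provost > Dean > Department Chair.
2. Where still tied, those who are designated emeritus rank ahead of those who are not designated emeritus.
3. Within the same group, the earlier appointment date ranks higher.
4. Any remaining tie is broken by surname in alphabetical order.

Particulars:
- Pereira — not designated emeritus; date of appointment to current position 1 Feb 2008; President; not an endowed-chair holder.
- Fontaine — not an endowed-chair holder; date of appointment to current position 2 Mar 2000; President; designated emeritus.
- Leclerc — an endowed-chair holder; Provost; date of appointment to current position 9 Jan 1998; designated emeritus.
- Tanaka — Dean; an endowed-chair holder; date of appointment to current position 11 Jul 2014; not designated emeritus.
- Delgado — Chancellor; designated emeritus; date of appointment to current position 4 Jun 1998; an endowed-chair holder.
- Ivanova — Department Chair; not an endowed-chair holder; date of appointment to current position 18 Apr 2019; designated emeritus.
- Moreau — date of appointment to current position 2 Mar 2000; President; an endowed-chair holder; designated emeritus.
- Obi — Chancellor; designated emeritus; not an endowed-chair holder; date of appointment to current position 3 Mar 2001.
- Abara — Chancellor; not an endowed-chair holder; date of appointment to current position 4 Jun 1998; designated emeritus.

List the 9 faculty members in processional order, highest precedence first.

Abara, Delgado, Obi, Fontaine, Moreau, Pereira, Leclerc, Tanaka, Ivanova

By current position: Abara, Delgado and Obi (Chancellor); then Fontaine, Moreau and Pereira (President); then Leclerc (Provost); then Tanaka (Dean); then Ivanova (Department Chair).
Abara, Delgado and Obi are each designated emeritus, so the next rule applies.
Among Abara, Delgado and Obi, by date of appointment to current position (earlier first): Abara and Delgado (4 Jun 1998) before Obi (3 Mar 2001).
Among Abara and Delgado, alphabetically by surname: Abara before Delgado.
Among Fontaine, Moreau and Pereira, designated emeritus before not designated emeritus: Fontaine and Moreau (designated emeritus) before Pereira (not designated emeritus).
Fontaine and Moreau both have date of appointment to current position 2 Mar 2000, so the next rule applies.
Among Fontaine and Moreau, alphabetically by surname: Fontaine before Moreau.
Full order: Abara, Delgado, Obi, Fontaine, Moreau, Pereira, Leclerc, Tanaka, Ivanova.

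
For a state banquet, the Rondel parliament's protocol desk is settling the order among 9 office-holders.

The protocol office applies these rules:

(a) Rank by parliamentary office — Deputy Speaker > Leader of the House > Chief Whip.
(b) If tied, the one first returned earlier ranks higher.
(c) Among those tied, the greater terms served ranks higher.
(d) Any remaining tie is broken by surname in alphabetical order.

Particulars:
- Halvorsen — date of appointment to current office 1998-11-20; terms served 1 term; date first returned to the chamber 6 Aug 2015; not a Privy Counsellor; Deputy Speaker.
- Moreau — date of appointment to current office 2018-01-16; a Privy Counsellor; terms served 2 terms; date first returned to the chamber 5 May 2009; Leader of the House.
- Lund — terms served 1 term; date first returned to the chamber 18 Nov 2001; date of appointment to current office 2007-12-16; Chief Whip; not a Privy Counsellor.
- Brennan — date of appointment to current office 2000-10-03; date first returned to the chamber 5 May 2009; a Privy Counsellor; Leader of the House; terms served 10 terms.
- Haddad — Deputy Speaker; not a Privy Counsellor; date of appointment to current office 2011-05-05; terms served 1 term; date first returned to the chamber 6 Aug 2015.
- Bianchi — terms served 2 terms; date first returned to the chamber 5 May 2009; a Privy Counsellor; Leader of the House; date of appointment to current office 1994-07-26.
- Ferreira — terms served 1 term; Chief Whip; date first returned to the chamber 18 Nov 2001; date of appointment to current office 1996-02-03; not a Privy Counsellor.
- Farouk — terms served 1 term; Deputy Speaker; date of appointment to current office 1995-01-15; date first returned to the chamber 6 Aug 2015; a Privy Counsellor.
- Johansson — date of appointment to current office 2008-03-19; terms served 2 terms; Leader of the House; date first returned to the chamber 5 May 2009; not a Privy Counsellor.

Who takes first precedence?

Farouk

By parliamentary office: Farouk, Haddad and Halvorsen (Deputy Speaker); then Brennan, Bianchi, Johansson and Moreau (Leader of the House); then Ferreira and Lund (Chief Whip).
Farouk, Haddad and Halvorsen all have date first returned to the chamber 6 Aug 2015, so the next rule applies.
Farouk, Haddad and Halvorsen all have terms served 1 term, so the next rule applies.
Among Farouk, Haddad and Halvorsen, alphabetically by surname: Farouk before Haddad before Halvorsen.
Brennan, Bianchi, Johansson and Moreau all have date first returned to the chamber 5 May 2009, so the next rule applies.
Among Brennan, Bianchi, Johansson and Moreau, by terms served (higher first): Brennan (10 terms) before Bianchi, Johansson and Moreau (2 terms).
Among Bianchi, Johansson and Moreau, alphabetically by surname: Bianchi before Johansson before Moreau.
Ferreira and Lund both have date first returned to the chamber 18 Nov 2001, so the next rule applies.
Ferreira and Lund both have terms served 1 term, so the next rule applies.
Among Ferreira and Lund, alphabetically by surname: Ferreira before Lund.
Order: Farouk, Haddad, Halvorsen, Brennan, Bianchi, Johansson, Moreau, Ferreira, Lund.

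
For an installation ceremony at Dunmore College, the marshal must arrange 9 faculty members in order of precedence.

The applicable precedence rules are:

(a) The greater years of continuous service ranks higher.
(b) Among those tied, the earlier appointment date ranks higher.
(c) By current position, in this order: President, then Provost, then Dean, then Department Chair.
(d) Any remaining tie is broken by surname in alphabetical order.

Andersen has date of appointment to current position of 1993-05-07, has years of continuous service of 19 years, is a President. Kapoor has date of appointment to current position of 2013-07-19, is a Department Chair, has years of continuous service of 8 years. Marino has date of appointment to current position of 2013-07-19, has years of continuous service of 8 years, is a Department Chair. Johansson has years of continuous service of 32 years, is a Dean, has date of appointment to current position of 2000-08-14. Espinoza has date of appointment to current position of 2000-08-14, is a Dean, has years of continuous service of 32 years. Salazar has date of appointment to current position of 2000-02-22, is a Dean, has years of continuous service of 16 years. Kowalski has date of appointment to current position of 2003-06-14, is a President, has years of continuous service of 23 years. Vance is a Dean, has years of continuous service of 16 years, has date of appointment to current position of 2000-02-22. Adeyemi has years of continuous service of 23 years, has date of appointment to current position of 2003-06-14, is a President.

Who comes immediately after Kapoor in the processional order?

By years of continuous service (higher first): Espinoza and Johansson (both 32 years); then Adeyemi and Kowalski (both 23 years); then Andersen (19 years); then Salazar and Vance (both 16 years); then Kapoor and Marino (both 8 years).
Espinoza and Johansson both have date of appointment to current position 2000-08-14, so the next rule applies.
Espinoza and Johansson are each Dean, so the next rule applies.
Among Espinoza and Johansson, alphabetically by surname: Espinoza before Johansson.
Adeyemi and Kowalski both have date of appointment to current position 2003-06-14, so the next rule applies.
Adeyemi and Kowalski are each President, so the next rule applies.
Among Adeyemi and Kowalski, alphabetically by surname: Adeyemi before Kowalski.
Salazar and Vance both have date of appointment to current position 2000-02-22, so the next rule applies.
Salazar and Vance are each Dean, so the next rule applies.
Among Salazar and Vance, alphabetically by surname: Salazar before Vance.
Kapoor and Marino both have date of appointment to current position 2013-07-19, so the next rule applies.
Kapoor and Marino are each Department Chair, so the next rule applies.
Among Kapoor and Marino, alphabetically by surname: Kapoor before Marino.
Order: Espinoza, Johansson, Adeyemi, Kowalski, Andersen, Salazar, Vance, Kapoor, Marino.

Marino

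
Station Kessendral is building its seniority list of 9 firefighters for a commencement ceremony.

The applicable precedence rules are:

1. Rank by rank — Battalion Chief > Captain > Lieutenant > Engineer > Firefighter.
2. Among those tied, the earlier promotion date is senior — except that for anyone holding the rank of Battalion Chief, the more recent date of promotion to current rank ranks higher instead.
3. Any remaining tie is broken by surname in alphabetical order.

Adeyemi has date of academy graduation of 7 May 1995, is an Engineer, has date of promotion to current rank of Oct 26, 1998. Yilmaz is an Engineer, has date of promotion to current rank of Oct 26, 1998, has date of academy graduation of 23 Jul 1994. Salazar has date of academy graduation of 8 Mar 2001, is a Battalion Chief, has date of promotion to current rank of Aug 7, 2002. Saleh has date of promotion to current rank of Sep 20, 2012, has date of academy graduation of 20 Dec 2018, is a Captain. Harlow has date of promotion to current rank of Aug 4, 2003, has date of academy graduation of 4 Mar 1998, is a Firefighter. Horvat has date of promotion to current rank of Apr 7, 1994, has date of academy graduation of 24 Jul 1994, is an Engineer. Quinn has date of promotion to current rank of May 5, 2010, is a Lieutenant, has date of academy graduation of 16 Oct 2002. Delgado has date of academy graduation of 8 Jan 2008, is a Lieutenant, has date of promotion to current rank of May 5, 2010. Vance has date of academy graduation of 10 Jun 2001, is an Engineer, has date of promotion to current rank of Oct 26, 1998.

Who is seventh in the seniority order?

By rank: Salazar (Battalion Chief); then Saleh (Captain); then Delgado and Quinn (Lieutenant); then Horvat, Adeyemi, Vance and Yilmaz (Engineer); then Harlow (Firefighter).
Delgado and Quinn both have date of promotion to current rank May 5, 2010, so the next rule applies.
Among Delgado and Quinn, alphabetically by surname: Delgado before Quinn.
Among Horvat, Adeyemi, Vance and Yilmaz, by date of promotion to current rank (earlier first): Horvat (Apr 7, 1994) before Adeyemi, Vance and Yilmaz (Oct 26, 1998).
Among Adeyemi, Vance and Yilmaz, alphabetically by surname: Adeyemi before Vance before Yilmaz.
Order: Salazar, Saleh, Delgado, Quinn, Horvat, Adeyemi, Vance, Yilmaz, Harlow.

Vance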